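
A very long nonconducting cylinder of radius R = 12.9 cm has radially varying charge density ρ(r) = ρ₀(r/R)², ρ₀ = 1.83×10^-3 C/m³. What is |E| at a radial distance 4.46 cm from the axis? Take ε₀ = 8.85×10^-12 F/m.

By cylindrical symmetry E is radial; use a coaxial Gaussian cylinder of radius 4.46 cm and length L (r < R).
Integrating ρ over the cross-section to radius r: λ_enc = (2πρ₀/R²) ∫₀^r r'^3 dr' = 2πρ₀ r^4/(4·R²) = 6.835e-7 C/m.
Gauss's law: E·2πrL = λ_enc L/ε₀.
E = |λ_enc|/(2πε₀r) = (6.835e-7)/(2π·8.85×10^-12·0.0446) = 2.76×10^5 N/C.

E ≈ 2.76×10^5 V/m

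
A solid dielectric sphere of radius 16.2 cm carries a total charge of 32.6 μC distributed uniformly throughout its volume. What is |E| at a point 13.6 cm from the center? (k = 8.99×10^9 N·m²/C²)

E ≈ 9.37×10^6 N/C

Take a concentric spherical Gaussian surface of radius r = 13.6 cm (r < R).
For a uniform sphere the enclosed fraction is (r/R)³, so Q_enc = (32.6 μC)(0.136/0.162)³ = 1.929×10^-5 C.
Applying ∮E·dA = Q_enc/ε₀ with Φ = E(4πr²):
E = k|Q_enc|/r² = (8.99×10^9)(1.929e-5)/(0.136)² = 9.37×10^6 N/C.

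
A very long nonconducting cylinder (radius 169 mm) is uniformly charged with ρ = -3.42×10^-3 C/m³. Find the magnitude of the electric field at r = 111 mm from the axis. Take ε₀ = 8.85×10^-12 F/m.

Choose a coaxial cylinder of radius r = 111 mm (arbitrary length L) as the Gaussian surface (r < R).
Enclosed charge per unit length: λ_enc = ρ·πr² = (-3.42e-3)π(0.111)² = -1.324×10^-4 C/m.
Applying ∮E·dA = Q_enc/ε₀ with the end caps contributing no flux:
E = |λ_enc|/(2πε₀r) = (1.324×10^-4)/(2π·8.85×10^-12·0.111) = 2.14×10^7 N/C.

E = 2.14×10^7 N/C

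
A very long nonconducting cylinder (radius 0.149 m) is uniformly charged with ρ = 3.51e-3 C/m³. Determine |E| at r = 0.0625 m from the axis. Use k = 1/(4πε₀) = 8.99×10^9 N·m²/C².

Coaxial Gaussian cylinder, radius r = 0.0625 m, length L (r < R).
Charge inside radius r per length L is ρ·πr²·L, so λ_enc = ρπr² = 4.307×10^-5 C/m.
Since E is radial and uniform over the curved surface, Φ = E·2πrL = Q_enc/ε₀ = λ_enc L/ε₀.
E = 2k|λ_enc|/r = 2(8.99×10^9)(4.307×10^-5)/(0.0625) = 1.24×10^7 N/C.

1.24e7 V/m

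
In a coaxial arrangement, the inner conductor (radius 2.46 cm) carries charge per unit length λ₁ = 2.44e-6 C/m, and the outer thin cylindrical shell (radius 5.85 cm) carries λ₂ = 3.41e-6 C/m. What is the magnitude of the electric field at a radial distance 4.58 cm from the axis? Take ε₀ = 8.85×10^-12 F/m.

Choose a coaxial cylinder of radius r = 4.58 cm (arbitrary length L) as the Gaussian surface (between the conductors, 2.46 cm < r < 5.85 cm).
Only the inner wire is enclosed; the outer shell contributes nothing inside itself. λ_enc = λ₁ = 2.44×10^-6 C/m.
Since E is radial and uniform over the curved surface, Φ = E·2πrL = Q_enc/ε₀ = λ_enc L/ε₀.
E = |λ_enc|/(2πε₀r) = (2.44×10^-6)/(2π·8.85×10^-12·0.0458) = 9.58e5 N/C.

9.58e5 V/m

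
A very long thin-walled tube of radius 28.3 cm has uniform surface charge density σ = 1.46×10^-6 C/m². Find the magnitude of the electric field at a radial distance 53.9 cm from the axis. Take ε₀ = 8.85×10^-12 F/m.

E ≈ 8.66e4 N/C

By cylindrical symmetry E is radial; use a coaxial Gaussian cylinder of radius 53.9 cm and length L (r > 28.3 cm).
The whole shell is enclosed: λ_enc = σ·2πR = (1.46×10^-6)·2π·(0.283) = 2.596e-6 C/m.
By Gauss's law (flux through the curved wall only), E·2πrL = λ_enc L/ε₀.
E = |λ_enc|/(2πε₀r) = (2.596×10^-6)/(2π·8.85×10^-12·0.539) = 8.66×10^4 N/C.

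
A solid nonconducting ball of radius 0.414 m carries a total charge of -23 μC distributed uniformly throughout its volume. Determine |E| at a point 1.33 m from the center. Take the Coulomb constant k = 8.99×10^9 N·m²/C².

E ≈ 1.17×10^5 N/C

By spherical symmetry E is radial; choose a Gaussian sphere of radius r = 1.33 m (r > R, so the entire charge is enclosed).
Q_enc = -23 μC = -2.30e-5 C.
Applying ∮E·dA = Q_enc/ε₀ with Φ = E(4πr²):
E = k|Q_enc|/r² = (8.99×10^9)(2.30×10^-5)/(1.33)² = 1.17×10^5 N/C.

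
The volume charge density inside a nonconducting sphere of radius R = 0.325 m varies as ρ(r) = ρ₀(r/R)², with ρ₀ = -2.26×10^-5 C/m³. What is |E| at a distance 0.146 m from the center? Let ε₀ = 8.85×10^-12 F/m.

Symmetry ⇒ E = E(r) r̂. Gaussian sphere of radius r = 0.146 m (r < R).
Q_enc = ∫₀^r ρ(r')·4πr'² dr' = (4πρ₀/R²) ∫₀^r r'^4 dr' = 4πρ₀ r^5/(5·R²) = -3.567e-8 C.
Since E is radial and uniform over the Gaussian sphere, Φ = E·4πr² = Q_enc/ε₀.
E = |Q_enc|/(4πε₀r²) = (3.567e-8)/(4π·8.85×10^-12·(0.146)²) = 1.50×10^4 N/C.

E ≈ 1.50e4 N/C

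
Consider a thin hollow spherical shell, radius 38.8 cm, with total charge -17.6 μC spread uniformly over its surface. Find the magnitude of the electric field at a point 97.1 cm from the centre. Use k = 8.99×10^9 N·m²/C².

|E| = 1.68×10^5 N/C

Symmetry ⇒ E = E(r) r̂. Gaussian sphere of radius r = 97.1 cm (r > 38.8 cm).
The entire shell is enclosed: Q_enc = -1.76×10^-5 C.
Since E is radial and uniform over the Gaussian sphere, Φ = E·4πr² = Q_enc/ε₀.
E = k|Q_enc|/r² = (8.99×10^9)(1.76e-5)/(0.971)² = 1.68e5 N/C.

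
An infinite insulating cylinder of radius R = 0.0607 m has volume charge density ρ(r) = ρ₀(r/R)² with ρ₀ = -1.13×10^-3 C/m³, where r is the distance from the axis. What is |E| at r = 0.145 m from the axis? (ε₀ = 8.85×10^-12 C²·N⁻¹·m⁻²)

|E| = 8.11e5 N/C

Coaxial Gaussian cylinder, radius r = 0.145 m, length L (r > R, full charge per length enclosed).
λ_enc = 2π ∫₀^R ρ₀(r'/R)^2 r' dr' = 2πρ₀R²/4 = -6.54×10^-6 C/m.
By Gauss's law (flux through the curved wall only), E·2πrL = λ_enc L/ε₀.
E = |λ_enc|/(2πε₀r) = (6.54×10^-6)/(2π·8.85×10^-12·0.145) = 8.11×10^5 N/C.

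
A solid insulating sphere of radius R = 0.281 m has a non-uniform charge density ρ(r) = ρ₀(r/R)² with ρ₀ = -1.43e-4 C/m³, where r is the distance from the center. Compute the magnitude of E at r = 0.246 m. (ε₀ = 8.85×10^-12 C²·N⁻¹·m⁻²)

|E| ≈ 6.09×10^5 N/C

Symmetry ⇒ E = E(r) r̂. Gaussian sphere of radius r = 0.246 m (r < R).
Integrate the density: Q_enc = 4π ∫₀^r ρ₀(r'/R)^2 r'² dr' = 4πρ₀ r^5/(5·R²) = -4.101×10^-6 C.
Since E is radial and uniform over the Gaussian sphere, Φ = E·4πr² = Q_enc/ε₀.
E = |Q_enc|/(4πε₀r²) = (4.101e-6)/(4π·8.85×10^-12·(0.246)²) = 6.09e5 N/C.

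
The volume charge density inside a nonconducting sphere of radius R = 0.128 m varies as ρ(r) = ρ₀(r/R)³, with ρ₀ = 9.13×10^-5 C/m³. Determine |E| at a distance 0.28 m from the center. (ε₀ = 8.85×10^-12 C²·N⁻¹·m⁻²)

By spherical symmetry E is radial; choose a Gaussian sphere of radius r = 0.28 m (r > R, all charge enclosed).
Q_enc = 4π ∫₀^R ρ₀(r'/R)^3 r'² dr' = 4πρ₀R³/6 = 4.01×10^-7 C.
Applying ∮E·dA = Q_enc/ε₀ with Φ = E(4πr²):
E = |Q_enc|/(4πε₀r²) = (4.01×10^-7)/(4π·8.85×10^-12·(0.28)²) = 4.60×10^4 N/C.

E ≈ 4.60e4 N/C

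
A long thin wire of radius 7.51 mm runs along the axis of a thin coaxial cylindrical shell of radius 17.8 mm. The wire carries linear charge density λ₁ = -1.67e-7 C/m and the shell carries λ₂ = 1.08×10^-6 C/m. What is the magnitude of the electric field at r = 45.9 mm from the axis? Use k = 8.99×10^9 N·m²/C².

Coaxial Gaussian cylinder, radius r = 45.9 mm, length L (r > 17.8 mm, enclosing both).
λ_enc = λ₁ + λ₂ = (-1.67e-7) + (1.08e-6) = 9.13e-7 C/m.
By Gauss's law (flux through the curved wall only), E·2πrL = λ_enc L/ε₀.
E = 2k|λ_enc|/r = 2(8.99×10^9)(9.13×10^-7)/(0.0459) = 3.58×10^5 N/C.

3.58×10^5 N/C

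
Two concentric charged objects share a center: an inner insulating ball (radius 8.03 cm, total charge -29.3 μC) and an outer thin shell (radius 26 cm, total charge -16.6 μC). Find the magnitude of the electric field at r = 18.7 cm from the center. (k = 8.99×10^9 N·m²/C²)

By spherical symmetry E is radial; choose a Gaussian sphere of radius r = 18.7 cm (between the bodies, 8.03 cm < r < 26 cm).
The shell at 26 cm lies outside the Gaussian surface, so Q_enc = -29.3 μC = -2.93e-5 C.
Since E is radial and uniform over the Gaussian sphere, Φ = E·4πr² = Q_enc/ε₀.
E = k|Q_enc|/r² = (8.99×10^9)(2.93e-5)/(0.187)² = 7.53×10^6 N/C.

E ≈ 7.53×10^6 N/C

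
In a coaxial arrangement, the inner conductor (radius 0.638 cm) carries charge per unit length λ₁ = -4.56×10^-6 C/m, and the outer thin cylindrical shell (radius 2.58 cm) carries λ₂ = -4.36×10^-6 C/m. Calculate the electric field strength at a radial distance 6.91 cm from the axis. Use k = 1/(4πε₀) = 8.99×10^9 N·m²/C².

Take a coaxial cylindrical Gaussian surface of radius r = 6.91 cm and length L (r > 2.58 cm, enclosing both).
λ_enc = λ₁ + λ₂ = (-4.56×10^-6) + (-4.36×10^-6) = -8.92×10^-6 C/m.
By Gauss's law (flux through the curved wall only), E·2πrL = λ_enc L/ε₀.
E = 2k|λ_enc|/r = 2(8.99×10^9)(8.92×10^-6)/(0.0691) = 2.32×10^6 N/C.

|E| ≈ 2.32×10^6 V/m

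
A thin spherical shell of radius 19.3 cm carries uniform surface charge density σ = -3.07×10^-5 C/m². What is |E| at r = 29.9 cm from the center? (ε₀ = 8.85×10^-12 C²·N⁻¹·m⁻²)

Take a concentric spherical Gaussian surface of radius r = 29.9 cm (r > 19.3 cm).
The entire shell is enclosed: Q_enc = σ·4πR² = (-3.07×10^-5)·4π·(0.193)² = -1.437×10^-5 C.
By Gauss's law, ∮E·dA = E·4πr² = Q_enc/ε₀.
E = |Q_enc|/(4πε₀r²) = (1.437×10^-5)/(4π·8.85×10^-12·(0.299)²) = 1.45×10^6 N/C.

|E| ≈ 1.45×10^6 V/m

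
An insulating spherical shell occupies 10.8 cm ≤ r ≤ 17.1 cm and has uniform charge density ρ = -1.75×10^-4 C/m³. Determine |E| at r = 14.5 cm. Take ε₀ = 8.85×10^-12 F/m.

5.61×10^5 N/C

Symmetry ⇒ E = E(r) r̂. Gaussian sphere of radius r = 14.5 cm (within the shell material, 10.8 cm < r < 17.1 cm).
Only the shell between 10.8 cm and r is enclosed: Q_enc = ρ·(4π/3)(r³ − a³) = (-1.75e-4)·(4π/3)·((0.145)³ − (0.108)³) = -1.311×10^-6 C.
Since E is radial and uniform over the Gaussian sphere, Φ = E·4πr² = Q_enc/ε₀.
E = |Q_enc|/(4πε₀r²) = (1.311e-6)/(4π·8.85×10^-12·(0.145)²) = 5.61×10^5 N/C.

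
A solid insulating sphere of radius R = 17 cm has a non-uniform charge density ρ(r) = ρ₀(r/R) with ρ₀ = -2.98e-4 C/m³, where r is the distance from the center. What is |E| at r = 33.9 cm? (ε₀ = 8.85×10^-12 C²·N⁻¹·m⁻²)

By spherical symmetry E is radial; choose a Gaussian sphere of radius r = 33.9 cm (r > R, all charge enclosed).
Q_enc = 4π ∫₀^R ρ₀(r'/R)^1 r'² dr' = 4πρ₀R³/4 = -4.60e-6 C.
Since E is radial and uniform over the Gaussian sphere, Φ = E·4πr² = Q_enc/ε₀.
E = |Q_enc|/(4πε₀r²) = (4.60e-6)/(4π·8.85×10^-12·(0.339)²) = 3.60×10^5 N/C.

E = 3.60×10^5 N/C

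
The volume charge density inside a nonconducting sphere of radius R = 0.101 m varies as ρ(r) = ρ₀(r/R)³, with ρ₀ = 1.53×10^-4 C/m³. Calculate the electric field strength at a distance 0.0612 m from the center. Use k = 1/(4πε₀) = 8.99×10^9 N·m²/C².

Use a concentric Gaussian sphere at r = 0.0612 m (r < R).
Q_enc = ∫₀^r ρ(r')·4πr'² dr' = (4πρ₀/R³) ∫₀^r r'^5 dr' = 4πρ₀ r^6/(6·R³) = 1.634e-8 C.
Since E is radial and uniform over the Gaussian sphere, Φ = E·4πr² = Q_enc/ε₀.
E = k|Q_enc|/r² = (8.99×10^9)(1.634e-8)/(0.0612)² = 3.92×10^4 N/C.

E ≈ 3.92e4 N/C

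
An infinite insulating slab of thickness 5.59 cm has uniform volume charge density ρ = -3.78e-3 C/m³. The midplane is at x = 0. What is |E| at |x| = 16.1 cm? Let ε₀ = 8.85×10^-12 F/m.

The point |x| = 16.1 cm lies outside the slab (half-thickness 0.02795 m). A symmetric pillbox spanning the full slab encloses Q_enc = ρ·d·A.
Flux = 2EA ⇒ E = |ρ|d/(2ε₀), independent of distance outside.
E = (3.78×10^-3)(0.0559)/(2·8.85×10^-12) = 1.19×10^7 N/C.

1.19×10^7 N/C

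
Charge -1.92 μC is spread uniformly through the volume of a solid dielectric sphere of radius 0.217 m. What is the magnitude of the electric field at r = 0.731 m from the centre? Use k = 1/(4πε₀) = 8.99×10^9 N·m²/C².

By spherical symmetry E is radial; choose a Gaussian sphere of radius r = 0.731 m (r > R, so the entire charge is enclosed).
Q_enc = -1.92 μC = -1.92×10^-6 C.
Gauss's law: E·4πr² = Q_enc/ε₀.
E = k|Q_enc|/r² = (8.99×10^9)(1.92×10^-6)/(0.731)² = 3.23×10^4 N/C.

3.23×10^4 V/m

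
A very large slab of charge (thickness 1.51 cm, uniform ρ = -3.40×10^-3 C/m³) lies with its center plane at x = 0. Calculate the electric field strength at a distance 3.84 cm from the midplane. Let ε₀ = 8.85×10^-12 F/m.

E ≈ 2.90×10^6 N/C

The point |x| = 3.84 cm lies outside the slab (half-thickness 0.00755 m). A symmetric pillbox spanning the full slab encloses Q_enc = ρ·d·A.
Flux = 2EA ⇒ E = |ρ|d/(2ε₀), independent of distance outside.
E = (3.40×10^-3)(0.0151)/(2·8.85×10^-12) = 2.90×10^6 N/C.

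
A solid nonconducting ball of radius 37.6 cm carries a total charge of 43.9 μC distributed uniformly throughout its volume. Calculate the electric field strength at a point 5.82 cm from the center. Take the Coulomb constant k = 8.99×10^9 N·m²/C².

Use a concentric Gaussian sphere at r = 5.82 cm (r < R).
For a uniform sphere the enclosed fraction is (r/R)³, so Q_enc = (43.9 μC)(0.0582/0.376)³ = 1.628×10^-7 C.
Applying ∮E·dA = Q_enc/ε₀ with Φ = E(4πr²):
E = k|Q_enc|/r² = (8.99×10^9)(1.628e-7)/(0.0582)² = 4.32e5 N/C.

4.32e5 V/m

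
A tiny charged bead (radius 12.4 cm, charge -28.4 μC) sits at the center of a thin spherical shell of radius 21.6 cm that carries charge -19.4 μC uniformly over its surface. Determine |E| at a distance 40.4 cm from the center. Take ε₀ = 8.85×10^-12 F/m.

E = 2.63×10^6 N/C

Take a concentric spherical Gaussian surface of radius r = 40.4 cm (r > 21.6 cm, enclosing both).
Q_enc = (-28.4 μC) + (-19.4 μC) = -4.78×10^-5 C.
Since E is radial and uniform over the Gaussian sphere, Φ = E·4πr² = Q_enc/ε₀.
E = |Q_enc|/(4πε₀r²) = (4.78×10^-5)/(4π·8.85×10^-12·(0.404)²) = 2.63e6 N/C.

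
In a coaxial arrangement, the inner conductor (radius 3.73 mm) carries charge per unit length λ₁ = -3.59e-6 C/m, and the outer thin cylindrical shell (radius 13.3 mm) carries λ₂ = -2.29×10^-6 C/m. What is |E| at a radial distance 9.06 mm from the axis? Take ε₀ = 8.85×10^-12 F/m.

|E| ≈ 7.13e6 V/m

Take a coaxial cylindrical Gaussian surface of radius r = 9.06 mm and length L (between the conductors, 3.73 mm < r < 13.3 mm).
Only the inner wire is enclosed; the outer shell contributes nothing inside itself. λ_enc = λ₁ = -3.59×10^-6 C/m.
Applying ∮E·dA = Q_enc/ε₀ with the end caps contributing no flux:
E = |λ_enc|/(2πε₀r) = (3.59e-6)/(2π·8.85×10^-12·0.00906) = 7.13e6 N/C.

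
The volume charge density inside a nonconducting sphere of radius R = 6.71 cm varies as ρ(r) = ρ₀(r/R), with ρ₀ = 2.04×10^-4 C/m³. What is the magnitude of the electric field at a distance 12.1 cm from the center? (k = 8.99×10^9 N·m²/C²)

Use a concentric Gaussian sphere at r = 12.1 cm (r > R, all charge enclosed).
Q_enc = 4π ∫₀^R ρ₀(r'/R)^1 r'² dr' = 4πρ₀R³/4 = 1.936×10^-7 C.
Applying ∮E·dA = Q_enc/ε₀ with Φ = E(4πr²):
E = k|Q_enc|/r² = (8.99×10^9)(1.936×10^-7)/(0.121)² = 1.19×10^5 N/C.

E ≈ 1.19e5 N/C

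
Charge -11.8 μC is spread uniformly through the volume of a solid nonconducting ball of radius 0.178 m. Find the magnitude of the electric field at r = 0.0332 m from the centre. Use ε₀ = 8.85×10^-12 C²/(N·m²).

Use a concentric Gaussian sphere at r = 0.0332 m (r < R).
For a uniform sphere the enclosed fraction is (r/R)³, so Q_enc = (-11.8 μC)(0.0332/0.178)³ = -7.657×10^-8 C.
Applying ∮E·dA = Q_enc/ε₀ with Φ = E(4πr²):
E = |Q_enc|/(4πε₀r²) = (7.657×10^-8)/(4π·8.85×10^-12·(0.0332)²) = 6.25e5 N/C.

E ≈ 6.25×10^5 V/m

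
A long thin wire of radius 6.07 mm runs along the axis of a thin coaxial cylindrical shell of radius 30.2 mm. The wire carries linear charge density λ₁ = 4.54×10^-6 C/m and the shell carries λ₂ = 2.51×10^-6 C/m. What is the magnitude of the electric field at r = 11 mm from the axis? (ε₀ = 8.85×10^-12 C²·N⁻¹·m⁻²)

Choose a coaxial cylinder of radius r = 11 mm (arbitrary length L) as the Gaussian surface (between the conductors, 6.07 mm < r < 30.2 mm).
Only the inner wire is enclosed; the outer shell contributes nothing inside itself. λ_enc = λ₁ = 4.54×10^-6 C/m.
Applying ∮E·dA = Q_enc/ε₀ with the end caps contributing no flux:
E = |λ_enc|/(2πε₀r) = (4.54e-6)/(2π·8.85×10^-12·0.011) = 7.42×10^6 N/C.

7.42×10^6 N/C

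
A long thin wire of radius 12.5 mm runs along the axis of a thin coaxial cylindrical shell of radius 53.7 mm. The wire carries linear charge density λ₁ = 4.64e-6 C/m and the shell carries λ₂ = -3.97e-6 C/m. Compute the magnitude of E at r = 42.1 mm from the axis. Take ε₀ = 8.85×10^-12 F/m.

By cylindrical symmetry E is radial; use a coaxial Gaussian cylinder of radius 42.1 mm and length L (between the conductors, 12.5 mm < r < 53.7 mm).
The shell at 53.7 mm lies outside the Gaussian surface, so λ_enc = λ₁ = 4.64e-6 C/m.
Since E is radial and uniform over the curved surface, Φ = E·2πrL = Q_enc/ε₀ = λ_enc L/ε₀.
E = |λ_enc|/(2πε₀r) = (4.64×10^-6)/(2π·8.85×10^-12·0.0421) = 1.98e6 N/C.

|E| ≈ 1.98e6 N/C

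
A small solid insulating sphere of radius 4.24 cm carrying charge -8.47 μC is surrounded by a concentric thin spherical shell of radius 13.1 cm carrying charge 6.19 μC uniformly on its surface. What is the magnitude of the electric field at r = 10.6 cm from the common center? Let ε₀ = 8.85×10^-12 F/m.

6.78e6 N/C

Take a concentric spherical Gaussian surface of radius r = 10.6 cm (between the bodies, 4.24 cm < r < 13.1 cm).
The shell at 13.1 cm lies outside the Gaussian surface, so Q_enc = -8.47 μC = -8.47e-6 C.
By Gauss's law, ∮E·dA = E·4πr² = Q_enc/ε₀.
E = |Q_enc|/(4πε₀r²) = (8.47e-6)/(4π·8.85×10^-12·(0.106)²) = 6.78×10^6 N/C.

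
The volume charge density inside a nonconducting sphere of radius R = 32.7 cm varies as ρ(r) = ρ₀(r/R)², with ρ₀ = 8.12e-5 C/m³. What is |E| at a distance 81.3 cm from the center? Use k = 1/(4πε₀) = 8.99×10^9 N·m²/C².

|E| ≈ 9.71×10^4 N/C

By spherical symmetry E is radial; choose a Gaussian sphere of radius r = 81.3 cm (r > R, all charge enclosed).
Q_enc = 4π ∫₀^R ρ₀(r'/R)^2 r'² dr' = 4πρ₀R³/5 = 7.136×10^-6 C.
Gauss's law: E·4πr² = Q_enc/ε₀.
E = k|Q_enc|/r² = (8.99×10^9)(7.136×10^-6)/(0.813)² = 9.71e4 N/C.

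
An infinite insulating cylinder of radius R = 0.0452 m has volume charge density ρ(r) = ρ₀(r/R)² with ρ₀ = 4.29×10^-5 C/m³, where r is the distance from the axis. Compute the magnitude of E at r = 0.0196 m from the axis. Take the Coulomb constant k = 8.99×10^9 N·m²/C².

Choose a coaxial cylinder of radius r = 0.0196 m (arbitrary length L) as the Gaussian surface (r < R).
λ_enc = ∫₀^r ρ(r')·2πr' dr' = (2πρ₀/R²)·r^4/4 = 4.868e-9 C/m.
Gauss's law: E·2πrL = λ_enc L/ε₀.
E = 2k|λ_enc|/r = 2(8.99×10^9)(4.868×10^-9)/(0.0196) = 4.47×10^3 N/C.

4.47×10^3 N/C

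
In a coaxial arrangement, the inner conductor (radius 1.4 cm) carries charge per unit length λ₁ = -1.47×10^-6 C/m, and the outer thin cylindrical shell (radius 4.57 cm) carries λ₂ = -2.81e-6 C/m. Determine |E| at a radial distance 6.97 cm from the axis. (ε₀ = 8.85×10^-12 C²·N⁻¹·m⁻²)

Take a coaxial cylindrical Gaussian surface of radius r = 6.97 cm and length L (r > 4.57 cm, enclosing both).
λ_enc = λ₁ + λ₂ = (-1.47×10^-6) + (-2.81e-6) = -4.28×10^-6 C/m.
By Gauss's law (flux through the curved wall only), E·2πrL = λ_enc L/ε₀.
E = |λ_enc|/(2πε₀r) = (4.28×10^-6)/(2π·8.85×10^-12·0.0697) = 1.10×10^6 N/C.

|E| ≈ 1.10×10^6 N/C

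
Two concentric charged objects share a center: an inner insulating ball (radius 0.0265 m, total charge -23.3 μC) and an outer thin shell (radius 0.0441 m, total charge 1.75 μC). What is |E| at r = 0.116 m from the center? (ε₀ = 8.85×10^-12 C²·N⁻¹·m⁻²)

By spherical symmetry E is radial; choose a Gaussian sphere of radius r = 0.116 m (r > 0.0441 m, enclosing both).
Q_enc = (-23.3 μC) + (1.75 μC) = -2.155e-5 C.
Since E is radial and uniform over the Gaussian sphere, Φ = E·4πr² = Q_enc/ε₀.
E = |Q_enc|/(4πε₀r²) = (2.155×10^-5)/(4π·8.85×10^-12·(0.116)²) = 1.44×10^7 N/C.

E = 1.44×10^7 N/C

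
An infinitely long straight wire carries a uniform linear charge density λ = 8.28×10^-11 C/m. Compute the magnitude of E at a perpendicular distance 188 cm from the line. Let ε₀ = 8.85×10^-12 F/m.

0.792 N/C

By cylindrical symmetry E is radial; use a coaxial Gaussian cylinder of radius 188 cm and length L.
Q_enc = λL, so λ_enc = 8.28e-11 C/m.
Since E is radial and uniform over the curved surface, Φ = E·2πrL = Q_enc/ε₀ = λ_enc L/ε₀.
E = |λ_enc|/(2πε₀r) = (8.28e-11)/(2π·8.85×10^-12·1.88) = 0.792 N/C.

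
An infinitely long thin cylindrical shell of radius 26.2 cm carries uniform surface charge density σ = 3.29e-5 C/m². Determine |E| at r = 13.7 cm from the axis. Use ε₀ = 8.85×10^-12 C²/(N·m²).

E = 0

Choose a coaxial cylinder of radius r = 13.7 cm (arbitrary length L) as the Gaussian surface (r < 26.2 cm, inside the shell).
No charge is enclosed, so Gauss's law gives E·2πrL = 0 ⇒ E = 0.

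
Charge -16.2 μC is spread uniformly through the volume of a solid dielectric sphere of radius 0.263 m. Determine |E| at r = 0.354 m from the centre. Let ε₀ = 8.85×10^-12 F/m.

E = 1.16×10^6 N/C

Symmetry ⇒ E = E(r) r̂. Gaussian sphere of radius r = 0.354 m (r > R, so the entire charge is enclosed).
Q_enc = -16.2 μC = -1.62×10^-5 C.
Applying ∮E·dA = Q_enc/ε₀ with Φ = E(4πr²):
E = |Q_enc|/(4πε₀r²) = (1.62×10^-5)/(4π·8.85×10^-12·(0.354)²) = 1.16×10^6 N/C.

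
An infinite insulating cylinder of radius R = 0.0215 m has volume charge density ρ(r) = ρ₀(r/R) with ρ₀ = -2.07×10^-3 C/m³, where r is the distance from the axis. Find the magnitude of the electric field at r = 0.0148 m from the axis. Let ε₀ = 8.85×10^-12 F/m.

E = 7.94×10^5 N/C

Coaxial Gaussian cylinder, radius r = 0.0148 m, length L (r < R).
λ_enc = ∫₀^r ρ(r')·2πr' dr' = (2πρ₀/R)·r^3/3 = -6.537e-7 C/m.
Since E is radial and uniform over the curved surface, Φ = E·2πrL = Q_enc/ε₀ = λ_enc L/ε₀.
E = |λ_enc|/(2πε₀r) = (6.537e-7)/(2π·8.85×10^-12·0.0148) = 7.94e5 N/C.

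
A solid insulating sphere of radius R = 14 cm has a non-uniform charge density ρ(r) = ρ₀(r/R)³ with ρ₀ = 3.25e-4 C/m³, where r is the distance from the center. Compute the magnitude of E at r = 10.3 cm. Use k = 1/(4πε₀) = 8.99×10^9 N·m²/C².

Take a concentric spherical Gaussian surface of radius r = 10.3 cm (r < R).
Integrate the density: Q_enc = 4π ∫₀^r ρ₀(r'/R)^3 r'² dr' = 4πρ₀ r^6/(6·R³) = 2.962×10^-7 C.
Gauss's law: E·4πr² = Q_enc/ε₀.
E = k|Q_enc|/r² = (8.99×10^9)(2.962×10^-7)/(0.103)² = 2.51×10^5 N/C.

E = 2.51×10^5 N/C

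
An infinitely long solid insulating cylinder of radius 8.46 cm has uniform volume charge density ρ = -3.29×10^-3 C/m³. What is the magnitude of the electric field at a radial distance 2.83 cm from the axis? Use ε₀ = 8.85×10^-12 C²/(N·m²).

|E| ≈ 5.26×10^6 V/m

Choose a coaxial cylinder of radius r = 2.83 cm (arbitrary length L) as the Gaussian surface (r < R).
Charge inside radius r per length L is ρ·πr²·L, so λ_enc = ρπr² = -8.278×10^-6 C/m.
By Gauss's law (flux through the curved wall only), E·2πrL = λ_enc L/ε₀.
E = |λ_enc|/(2πε₀r) = (8.278×10^-6)/(2π·8.85×10^-12·0.0283) = 5.26e6 N/C.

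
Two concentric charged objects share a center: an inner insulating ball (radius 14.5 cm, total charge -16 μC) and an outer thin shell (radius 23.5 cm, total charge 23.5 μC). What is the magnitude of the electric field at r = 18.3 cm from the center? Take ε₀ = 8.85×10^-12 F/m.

Take a concentric spherical Gaussian surface of radius r = 18.3 cm (between the bodies, 14.5 cm < r < 23.5 cm).
Only the inner charge is enclosed; the outer shell contributes nothing inside itself. Q_enc = -16 μC = -1.60×10^-5 C.
Applying ∮E·dA = Q_enc/ε₀ with Φ = E(4πr²):
E = |Q_enc|/(4πε₀r²) = (1.60e-5)/(4π·8.85×10^-12·(0.183)²) = 4.30e6 N/C.

|E| = 4.30×10^6 N/C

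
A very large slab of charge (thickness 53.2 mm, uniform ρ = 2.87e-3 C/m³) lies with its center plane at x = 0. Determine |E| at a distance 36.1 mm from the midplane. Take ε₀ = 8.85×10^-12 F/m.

|E| ≈ 8.63×10^6 N/C

The point |x| = 36.1 mm lies outside the slab (half-thickness 0.0266 m). A symmetric pillbox spanning the full slab encloses Q_enc = ρ·d·A.
Flux = 2EA ⇒ E = |ρ|d/(2ε₀), independent of distance outside.
E = (2.87×10^-3)(0.0532)/(2·8.85×10^-12) = 8.63e6 N/C.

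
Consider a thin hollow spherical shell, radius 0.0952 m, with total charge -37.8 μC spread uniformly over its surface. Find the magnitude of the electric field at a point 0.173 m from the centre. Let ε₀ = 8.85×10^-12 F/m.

E ≈ 1.14e7 N/C

Use a concentric Gaussian sphere at r = 0.173 m (r > 0.0952 m).
The entire shell is enclosed: Q_enc = -3.78e-5 C.
Applying ∮E·dA = Q_enc/ε₀ with Φ = E(4πr²):
E = |Q_enc|/(4πε₀r²) = (3.78×10^-5)/(4π·8.85×10^-12·(0.173)²) = 1.14×10^7 N/C.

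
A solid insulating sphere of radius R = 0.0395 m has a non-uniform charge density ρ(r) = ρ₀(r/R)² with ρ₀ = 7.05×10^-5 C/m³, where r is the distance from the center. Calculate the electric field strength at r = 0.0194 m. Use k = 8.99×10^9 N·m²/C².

E ≈ 7.45×10^3 N/C

By spherical symmetry E is radial; choose a Gaussian sphere of radius r = 0.0194 m (r < R).
Integrate the density: Q_enc = 4π ∫₀^r ρ₀(r'/R)^2 r'² dr' = 4πρ₀ r^5/(5·R²) = 3.121×10^-10 C.
Gauss's law: E·4πr² = Q_enc/ε₀.
E = k|Q_enc|/r² = (8.99×10^9)(3.121×10^-10)/(0.0194)² = 7.45×10^3 N/C.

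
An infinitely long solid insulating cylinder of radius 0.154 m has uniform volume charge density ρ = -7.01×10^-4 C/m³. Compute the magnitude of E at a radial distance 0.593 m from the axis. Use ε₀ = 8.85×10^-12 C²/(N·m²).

|E| = 1.58×10^6 N/C

Choose a coaxial cylinder of radius r = 0.593 m (arbitrary length L) as the Gaussian surface (r > 0.154 m, full cross-section enclosed).
λ_enc = ρ·πR² = (-7.01×10^-4)π(0.154)² = -5.223e-5 C/m.
By Gauss's law (flux through the curved wall only), E·2πrL = λ_enc L/ε₀.
E = |λ_enc|/(2πε₀r) = (5.223e-5)/(2π·8.85×10^-12·0.593) = 1.58×10^6 N/C.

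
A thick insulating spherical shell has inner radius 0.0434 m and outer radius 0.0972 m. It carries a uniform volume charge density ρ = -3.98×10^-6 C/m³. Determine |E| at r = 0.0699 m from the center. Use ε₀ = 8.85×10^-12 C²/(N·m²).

|E| = 7.97×10^3 N/C

Use a concentric Gaussian sphere at r = 0.0699 m (within the shell material, 0.0434 m < r < 0.0972 m).
Enclosed charge is the volume from a to r: Q_enc = (4π/3)ρ(r³ − a³) = -4.331e-9 C.
Applying ∮E·dA = Q_enc/ε₀ with Φ = E(4πr²):
E = |Q_enc|/(4πε₀r²) = (4.331×10^-9)/(4π·8.85×10^-12·(0.0699)²) = 7.97×10^3 N/C.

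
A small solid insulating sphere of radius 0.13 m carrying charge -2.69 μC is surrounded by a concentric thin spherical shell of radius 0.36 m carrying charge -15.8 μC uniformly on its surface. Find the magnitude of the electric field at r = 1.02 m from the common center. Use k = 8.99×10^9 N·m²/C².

E ≈ 1.60e5 V/m

Symmetry ⇒ E = E(r) r̂. Gaussian sphere of radius r = 1.02 m (r > 0.36 m, enclosing both).
Q_enc = (-2.69 μC) + (-15.8 μC) = -1.849e-5 C.
Applying ∮E·dA = Q_enc/ε₀ with Φ = E(4πr²):
E = k|Q_enc|/r² = (8.99×10^9)(1.849×10^-5)/(1.02)² = 1.60e5 N/C.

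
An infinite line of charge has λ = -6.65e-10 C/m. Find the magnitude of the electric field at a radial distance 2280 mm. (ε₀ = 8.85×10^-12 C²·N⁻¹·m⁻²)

E ≈ 5.25 V/m

Coaxial Gaussian cylinder, radius r = 2280 mm, length L.
Q_enc = λL, so λ_enc = -6.65×10^-10 C/m.
Gauss's law: E·2πrL = λ_enc L/ε₀.
E = |λ_enc|/(2πε₀r) = (6.65×10^-10)/(2π·8.85×10^-12·2.28) = 5.25 N/C.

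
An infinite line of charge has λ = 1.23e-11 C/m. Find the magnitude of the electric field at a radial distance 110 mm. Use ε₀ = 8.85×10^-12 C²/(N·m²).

|E| = 2.01 V/m

Coaxial Gaussian cylinder, radius r = 110 mm, length L.
Q_enc = λL, so λ_enc = 1.23×10^-11 C/m.
Gauss's law: E·2πrL = λ_enc L/ε₀.
E = |λ_enc|/(2πε₀r) = (1.23×10^-11)/(2π·8.85×10^-12·0.11) = 2.01 N/C.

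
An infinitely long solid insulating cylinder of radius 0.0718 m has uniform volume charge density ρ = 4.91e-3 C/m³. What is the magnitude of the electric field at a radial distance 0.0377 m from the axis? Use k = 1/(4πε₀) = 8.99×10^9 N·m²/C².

Coaxial Gaussian cylinder, radius r = 0.0377 m, length L (r < R).
Enclosed charge per unit length: λ_enc = ρ·πr² = (4.91e-3)π(0.0377)² = 2.192e-5 C/m.
By Gauss's law (flux through the curved wall only), E·2πrL = λ_enc L/ε₀.
E = 2k|λ_enc|/r = 2(8.99×10^9)(2.192×10^-5)/(0.0377) = 1.05e7 N/C.

|E| = 1.05e7 V/m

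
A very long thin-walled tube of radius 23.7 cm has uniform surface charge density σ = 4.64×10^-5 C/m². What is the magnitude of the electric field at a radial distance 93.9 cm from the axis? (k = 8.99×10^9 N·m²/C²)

1.32×10^6 V/m

Coaxial Gaussian cylinder, radius r = 93.9 cm, length L (r > 23.7 cm).
The whole shell is enclosed: λ_enc = σ·2πR = (4.64e-5)·2π·(0.237) = 6.909×10^-5 C/m.
Since E is radial and uniform over the curved surface, Φ = E·2πrL = Q_enc/ε₀ = λ_enc L/ε₀.
E = 2k|λ_enc|/r = 2(8.99×10^9)(6.909×10^-5)/(0.939) = 1.32×10^6 N/C.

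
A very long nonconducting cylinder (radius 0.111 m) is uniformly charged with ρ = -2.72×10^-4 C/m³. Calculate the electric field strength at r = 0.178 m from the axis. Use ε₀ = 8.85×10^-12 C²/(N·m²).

1.06×10^6 V/m

By cylindrical symmetry E is radial; use a coaxial Gaussian cylinder of radius 0.178 m and length L (r > 0.111 m, full cross-section enclosed).
λ_enc = ρ·πR² = (-2.72e-4)π(0.111)² = -1.053×10^-5 C/m.
Applying ∮E·dA = Q_enc/ε₀ with the end caps contributing no flux:
E = |λ_enc|/(2πε₀r) = (1.053e-5)/(2π·8.85×10^-12·0.178) = 1.06×10^6 N/C.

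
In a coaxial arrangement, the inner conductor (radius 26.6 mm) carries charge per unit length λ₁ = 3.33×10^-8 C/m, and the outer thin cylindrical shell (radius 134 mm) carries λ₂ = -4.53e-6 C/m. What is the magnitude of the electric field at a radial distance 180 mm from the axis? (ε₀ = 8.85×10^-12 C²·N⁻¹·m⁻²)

By cylindrical symmetry E is radial; use a coaxial Gaussian cylinder of radius 180 mm and length L (r > 134 mm, enclosing both).
λ_enc = λ₁ + λ₂ = (3.33×10^-8) + (-4.53×10^-6) = -4.497×10^-6 C/m.
Gauss's law: E·2πrL = λ_enc L/ε₀.
E = |λ_enc|/(2πε₀r) = (4.497×10^-6)/(2π·8.85×10^-12·0.18) = 4.49×10^5 N/C.

4.49×10^5 V/m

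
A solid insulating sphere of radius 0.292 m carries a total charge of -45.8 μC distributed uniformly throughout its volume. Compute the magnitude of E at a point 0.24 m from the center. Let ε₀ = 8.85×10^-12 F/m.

E ≈ 3.97×10^6 N/C

Symmetry ⇒ E = E(r) r̂. Gaussian sphere of radius r = 0.24 m (r < R).
Only the charge within r is enclosed: Q_enc = Q·(r/R)³ = (-45.8 μC)·(0.24 m/0.292 m)³ = -2.543×10^-5 C.
Since E is radial and uniform over the Gaussian sphere, Φ = E·4πr² = Q_enc/ε₀.
E = |Q_enc|/(4πε₀r²) = (2.543×10^-5)/(4π·8.85×10^-12·(0.24)²) = 3.97e6 N/C.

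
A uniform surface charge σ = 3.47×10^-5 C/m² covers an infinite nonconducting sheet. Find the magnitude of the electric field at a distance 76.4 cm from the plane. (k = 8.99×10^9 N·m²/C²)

By planar symmetry E is perpendicular to the sheet and uniform; use a Gaussian pillbox with flat faces of area A on each side of the sheet.
Flux Φ = 2EA and Q_enc = σA, so 2EA = σA/ε₀ ⇒ E = |σ|/(2ε₀), independent of distance.
E = 2πk|σ| = 2π(8.99×10^9)(3.47e-5) = 1.96×10^6 N/C.

|E| = 1.96×10^6 V/m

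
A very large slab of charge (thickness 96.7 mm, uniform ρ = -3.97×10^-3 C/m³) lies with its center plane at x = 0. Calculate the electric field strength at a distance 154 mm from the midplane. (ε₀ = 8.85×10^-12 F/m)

The point |x| = 154 mm lies outside the slab (half-thickness 0.04835 m). A symmetric pillbox spanning the full slab encloses Q_enc = ρ·d·A.
Flux = 2EA ⇒ E = |ρ|d/(2ε₀), independent of distance outside.
E = (3.97×10^-3)(0.0967)/(2·8.85×10^-12) = 2.17×10^7 N/C.

|E| = 2.17×10^7 N/C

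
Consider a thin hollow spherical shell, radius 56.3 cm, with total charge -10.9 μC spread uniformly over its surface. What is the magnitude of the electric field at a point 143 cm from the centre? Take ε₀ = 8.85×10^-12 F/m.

4.79e4 N/C

Take a concentric spherical Gaussian surface of radius r = 143 cm (r > 56.3 cm).
The entire shell is enclosed: Q_enc = -1.09×10^-5 C.
Since E is radial and uniform over the Gaussian sphere, Φ = E·4πr² = Q_enc/ε₀.
E = |Q_enc|/(4πε₀r²) = (1.09e-5)/(4π·8.85×10^-12·(1.43)²) = 4.79×10^4 N/C.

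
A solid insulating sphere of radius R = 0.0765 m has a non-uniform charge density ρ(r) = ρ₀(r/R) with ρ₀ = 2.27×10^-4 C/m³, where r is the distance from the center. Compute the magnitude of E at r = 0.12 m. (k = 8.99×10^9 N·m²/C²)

|E| = 1.99×10^5 V/m

Take a concentric spherical Gaussian surface of radius r = 0.12 m (r > R, all charge enclosed).
Q_enc = 4π ∫₀^R ρ₀(r'/R)^1 r'² dr' = 4πρ₀R³/4 = 3.193×10^-7 C.
Since E is radial and uniform over the Gaussian sphere, Φ = E·4πr² = Q_enc/ε₀.
E = k|Q_enc|/r² = (8.99×10^9)(3.193×10^-7)/(0.12)² = 1.99e5 N/C.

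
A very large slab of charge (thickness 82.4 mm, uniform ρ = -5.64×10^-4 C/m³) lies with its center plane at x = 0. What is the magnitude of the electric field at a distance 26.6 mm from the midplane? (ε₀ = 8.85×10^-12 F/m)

E ≈ 1.70×10^6 V/m

By symmetry E is perpendicular to the slab. A Gaussian pillbox from −26.6 mm to +26.6 mm (face area A) lies entirely within the slab.
Q_enc = ρ·(2x)·A and flux = 2EA, so 2EA = 2ρxA/ε₀ ⇒ E = |ρ|x/ε₀.
E = (5.64e-4)(0.0266)/(8.85×10^-12) = 1.70×10^6 N/C.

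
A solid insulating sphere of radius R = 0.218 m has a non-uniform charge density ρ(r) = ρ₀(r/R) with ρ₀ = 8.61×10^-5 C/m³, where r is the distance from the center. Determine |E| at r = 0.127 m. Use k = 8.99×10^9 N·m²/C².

Symmetry ⇒ E = E(r) r̂. Gaussian sphere of radius r = 0.127 m (r < R).
Integrate the density: Q_enc = 4π ∫₀^r ρ₀(r'/R)^1 r'² dr' = 4πρ₀ r^4/(4·R) = 3.228e-7 C.
Gauss's law: E·4πr² = Q_enc/ε₀.
E = k|Q_enc|/r² = (8.99×10^9)(3.228×10^-7)/(0.127)² = 1.80×10^5 N/C.

|E| ≈ 1.80×10^5 V/m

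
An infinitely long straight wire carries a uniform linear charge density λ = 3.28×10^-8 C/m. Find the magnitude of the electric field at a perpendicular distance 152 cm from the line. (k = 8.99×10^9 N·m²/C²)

By cylindrical symmetry E is radial; use a coaxial Gaussian cylinder of radius 152 cm and length L.
Q_enc = λL, so λ_enc = 3.28e-8 C/m.
Gauss's law: E·2πrL = λ_enc L/ε₀.
E = 2k|λ_enc|/r = 2(8.99×10^9)(3.28e-8)/(1.52) = 388 N/C.

E = 388 V/m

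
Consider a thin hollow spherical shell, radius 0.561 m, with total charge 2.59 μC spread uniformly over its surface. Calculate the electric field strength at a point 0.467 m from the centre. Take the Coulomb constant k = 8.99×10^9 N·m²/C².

Take a concentric spherical Gaussian surface of radius r = 0.467 m (inside the shell, r < 0.561 m).
All the charge is outside the Gaussian surface: Q_enc = 0, hence E = 0 everywhere inside the shell.

E = 0 (no enclosed charge)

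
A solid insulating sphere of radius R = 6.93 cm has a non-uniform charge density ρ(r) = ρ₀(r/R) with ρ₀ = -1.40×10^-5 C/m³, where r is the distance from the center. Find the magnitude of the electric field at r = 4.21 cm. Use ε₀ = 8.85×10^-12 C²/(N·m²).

By spherical symmetry E is radial; choose a Gaussian sphere of radius r = 4.21 cm (r < R).
Integrate the density: Q_enc = 4π ∫₀^r ρ₀(r'/R)^1 r'² dr' = 4πρ₀ r^4/(4·R) = -1.994e-9 C.
By Gauss's law, ∮E·dA = E·4πr² = Q_enc/ε₀.
E = |Q_enc|/(4πε₀r²) = (1.994×10^-9)/(4π·8.85×10^-12·(0.0421)²) = 1.01e4 N/C.

E ≈ 1.01×10^4 N/C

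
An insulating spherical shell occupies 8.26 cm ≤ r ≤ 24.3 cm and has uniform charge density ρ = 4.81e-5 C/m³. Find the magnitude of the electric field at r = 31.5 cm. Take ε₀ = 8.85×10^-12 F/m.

Use a concentric Gaussian sphere at r = 31.5 cm (r > 24.3 cm, enclosing the whole shell).
Q_enc = ρ·(4π/3)(b³ − a³) = (4.81×10^-5)·(4π/3)·((0.243)³ − (0.0826)³) = 2.777×10^-6 C.
Applying ∮E·dA = Q_enc/ε₀ with Φ = E(4πr²):
E = |Q_enc|/(4πε₀r²) = (2.777×10^-6)/(4π·8.85×10^-12·(0.315)²) = 2.52×10^5 N/C.

E = 2.52×10^5 N/C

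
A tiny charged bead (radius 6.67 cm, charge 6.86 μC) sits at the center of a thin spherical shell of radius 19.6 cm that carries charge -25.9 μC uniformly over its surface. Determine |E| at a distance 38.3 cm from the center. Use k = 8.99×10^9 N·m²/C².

|E| ≈ 1.17×10^6 V/m

By spherical symmetry E is radial; choose a Gaussian sphere of radius r = 38.3 cm (r > 19.6 cm, enclosing both).
Q_enc = (6.86 μC) + (-25.9 μC) = -1.904e-5 C.
Applying ∮E·dA = Q_enc/ε₀ with Φ = E(4πr²):
E = k|Q_enc|/r² = (8.99×10^9)(1.904e-5)/(0.383)² = 1.17e6 N/C.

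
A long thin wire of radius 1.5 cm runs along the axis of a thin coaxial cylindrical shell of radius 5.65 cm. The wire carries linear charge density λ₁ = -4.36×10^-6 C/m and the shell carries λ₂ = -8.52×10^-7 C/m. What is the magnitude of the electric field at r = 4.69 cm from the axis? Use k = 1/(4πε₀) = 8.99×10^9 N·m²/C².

|E| = 1.67×10^6 N/C

By cylindrical symmetry E is radial; use a coaxial Gaussian cylinder of radius 4.69 cm and length L (between the conductors, 1.5 cm < r < 5.65 cm).
Only the inner wire is enclosed; the outer shell contributes nothing inside itself. λ_enc = λ₁ = -4.36×10^-6 C/m.
By Gauss's law (flux through the curved wall only), E·2πrL = λ_enc L/ε₀.
E = 2k|λ_enc|/r = 2(8.99×10^9)(4.36×10^-6)/(0.0469) = 1.67×10^6 N/C.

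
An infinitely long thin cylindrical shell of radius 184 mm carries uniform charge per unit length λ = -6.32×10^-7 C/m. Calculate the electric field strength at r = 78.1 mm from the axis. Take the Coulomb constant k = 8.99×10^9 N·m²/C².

By cylindrical symmetry E is radial; use a coaxial Gaussian cylinder of radius 78.1 mm and length L (r < 184 mm, inside the shell).
No charge is enclosed, so Gauss's law gives E·2πrL = 0 ⇒ E = 0.

|E| = 0 V/m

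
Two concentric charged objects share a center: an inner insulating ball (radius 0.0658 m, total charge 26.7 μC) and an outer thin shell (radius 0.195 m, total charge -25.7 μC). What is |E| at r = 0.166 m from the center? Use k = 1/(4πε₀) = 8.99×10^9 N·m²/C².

By spherical symmetry E is radial; choose a Gaussian sphere of radius r = 0.166 m (between the bodies, 0.0658 m < r < 0.195 m).
Only the inner charge is enclosed; the outer shell contributes nothing inside itself. Q_enc = 26.7 μC = 2.67×10^-5 C.
Gauss's law: E·4πr² = Q_enc/ε₀.
E = k|Q_enc|/r² = (8.99×10^9)(2.67×10^-5)/(0.166)² = 8.71×10^6 N/C.

|E| = 8.71e6 V/m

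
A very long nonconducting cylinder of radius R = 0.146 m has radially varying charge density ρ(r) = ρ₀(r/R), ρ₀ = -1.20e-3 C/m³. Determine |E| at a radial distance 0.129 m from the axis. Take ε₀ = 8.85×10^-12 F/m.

Take a coaxial cylindrical Gaussian surface of radius r = 0.129 m and length L (r < R).
λ_enc = ∫₀^r ρ(r')·2πr' dr' = (2πρ₀/R)·r^3/3 = -3.695×10^-5 C/m.
By Gauss's law (flux through the curved wall only), E·2πrL = λ_enc L/ε₀.
E = |λ_enc|/(2πε₀r) = (3.695×10^-5)/(2π·8.85×10^-12·0.129) = 5.15×10^6 N/C.

5.15e6 N/C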